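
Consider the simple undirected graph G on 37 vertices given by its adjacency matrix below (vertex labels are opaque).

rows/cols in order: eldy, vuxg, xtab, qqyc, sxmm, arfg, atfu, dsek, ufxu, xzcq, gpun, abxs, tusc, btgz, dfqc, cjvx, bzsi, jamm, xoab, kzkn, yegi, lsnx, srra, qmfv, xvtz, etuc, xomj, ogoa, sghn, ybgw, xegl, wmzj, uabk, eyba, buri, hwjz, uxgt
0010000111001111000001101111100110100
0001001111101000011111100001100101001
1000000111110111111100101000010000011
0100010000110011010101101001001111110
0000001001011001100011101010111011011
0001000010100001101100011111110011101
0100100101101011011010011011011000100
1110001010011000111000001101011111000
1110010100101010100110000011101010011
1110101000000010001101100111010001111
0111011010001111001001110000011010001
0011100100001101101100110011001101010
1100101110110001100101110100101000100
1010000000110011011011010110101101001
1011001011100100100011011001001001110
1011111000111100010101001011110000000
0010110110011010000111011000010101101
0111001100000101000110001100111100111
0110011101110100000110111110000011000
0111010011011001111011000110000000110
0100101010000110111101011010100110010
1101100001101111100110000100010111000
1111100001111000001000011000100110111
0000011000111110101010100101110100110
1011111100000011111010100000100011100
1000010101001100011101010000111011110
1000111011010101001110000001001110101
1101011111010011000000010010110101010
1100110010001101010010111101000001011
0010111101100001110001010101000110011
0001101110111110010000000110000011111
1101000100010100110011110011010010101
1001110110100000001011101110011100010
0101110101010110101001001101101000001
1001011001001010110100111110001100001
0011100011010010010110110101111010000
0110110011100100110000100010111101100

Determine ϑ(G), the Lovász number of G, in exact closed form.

sqrt(37)

Vertex dsek has 18 neighbors: eldy, vuxg, xtab, atfu, ufxu, abxs, tusc, bzsi, jamm, xoab, xvtz, etuc, ogoa, ybgw, xegl, wmzj, uabk, eyba.
deg(xomj) = 18; N(xomj) = {eldy, sxmm, arfg, atfu, ufxu, xzcq, abxs, btgz, cjvx, xoab, kzkn, yegi, ogoa, xegl, wmzj, uabk, buri, uxgt}.
deg(arfg) = 18; N(arfg) = {qqyc, ufxu, gpun, cjvx, bzsi, xoab, kzkn, qmfv, xvtz, etuc, xomj, ogoa, sghn, ybgw, uabk, eyba, buri, uxgt}.
N(xzcq) = {eldy, vuxg, xtab, sxmm, atfu, dfqc, xoab, kzkn, lsnx, srra, etuc, xomj, ogoa, ybgw, eyba, buri, hwjz, uxgt}, |N(xzcq)| = 18.
18-regular, N=37; SR(37,18,8,9) — a Paley graph.
The 3 distinct eigenvalues: [18.0, 2.541381, -3.541381].
ϑ = −N·λ_min/(λ_max−λ_min) = −37·(-sqrt(37)/2 - 1/2)/(18−(-sqrt(37)/2 - 1/2)) = sqrt(37).
Numerically 6.082763.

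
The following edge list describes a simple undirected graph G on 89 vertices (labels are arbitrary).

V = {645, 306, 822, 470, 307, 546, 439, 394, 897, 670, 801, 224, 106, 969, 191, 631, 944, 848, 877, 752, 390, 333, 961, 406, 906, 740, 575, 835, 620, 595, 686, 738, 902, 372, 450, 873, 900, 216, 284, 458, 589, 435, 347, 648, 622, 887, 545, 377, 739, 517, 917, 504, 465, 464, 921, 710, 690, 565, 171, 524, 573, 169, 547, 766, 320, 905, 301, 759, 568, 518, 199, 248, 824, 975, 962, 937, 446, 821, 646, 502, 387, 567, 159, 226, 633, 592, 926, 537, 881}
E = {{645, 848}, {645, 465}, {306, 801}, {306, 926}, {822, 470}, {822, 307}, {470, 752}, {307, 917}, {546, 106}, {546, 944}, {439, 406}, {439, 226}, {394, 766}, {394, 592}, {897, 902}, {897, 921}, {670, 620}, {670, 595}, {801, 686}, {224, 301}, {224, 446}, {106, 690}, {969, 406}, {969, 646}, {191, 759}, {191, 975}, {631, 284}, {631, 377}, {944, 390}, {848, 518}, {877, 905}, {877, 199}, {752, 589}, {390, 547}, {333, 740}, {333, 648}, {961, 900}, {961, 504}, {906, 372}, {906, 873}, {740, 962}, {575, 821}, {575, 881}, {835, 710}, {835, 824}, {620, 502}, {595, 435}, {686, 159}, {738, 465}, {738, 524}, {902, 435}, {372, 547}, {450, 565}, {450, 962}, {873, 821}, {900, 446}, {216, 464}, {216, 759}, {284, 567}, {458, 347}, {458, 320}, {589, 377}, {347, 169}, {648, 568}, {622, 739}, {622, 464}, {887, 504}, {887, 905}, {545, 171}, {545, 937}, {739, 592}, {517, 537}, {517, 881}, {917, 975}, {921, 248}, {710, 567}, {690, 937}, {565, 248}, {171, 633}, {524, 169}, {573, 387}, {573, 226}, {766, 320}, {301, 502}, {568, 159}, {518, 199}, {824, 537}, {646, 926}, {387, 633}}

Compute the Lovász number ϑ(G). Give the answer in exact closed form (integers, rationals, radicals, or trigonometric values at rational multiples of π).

89*cos(pi/89)/(cos(pi/89) + 1)

Vertex 710 has 2 neighbors: 835, 567.
deg(169) = 2; N(169) = {347, 524}.
N(216) = {464, 759}, |N(216)| = 2.
Vertex 320 has 2 neighbors: 458, 766.
deg(v) = 2 for all v (|V|=89); the odd cycle C_{89}.
Distinct eigenvalues (to 6 d.p.): [2.0, 1.995018, 1.980097, 1.955311, 1.920784, 1.876688, 1.823242, 1.760713, 1.689412, 1.609694, 1.521958, 1.426638, 1.324212, 1.215188, 1.10011, 0.979551, 0.854113, 0.724419, 0.591116, 0.454869, 0.316355, 0.176265, 0.035297, -0.105847, -0.246463, -0.385852, -0.523319, -0.658178, -0.789758, -0.917404, -1.040479, -1.158371, -1.270491, -1.376282, -1.475217, -1.566802, -1.650581, -1.726138, -1.793094, -1.851118, -1.89992, -1.939256, -1.968931, -1.988796, -1.998754].
ϑ = −N·λ_min/(λ_max−λ_min) = −89·(-2*cos(pi/89))/(2−(-2*cos(pi/89))) = 89*cos(pi/89)/(cos(pi/89) + 1).
= 44.48613532… (decimal).
Check 44 ≤ 89*cos(pi/89)/(cos(pi/89) + 1) ≤ 45: both strict.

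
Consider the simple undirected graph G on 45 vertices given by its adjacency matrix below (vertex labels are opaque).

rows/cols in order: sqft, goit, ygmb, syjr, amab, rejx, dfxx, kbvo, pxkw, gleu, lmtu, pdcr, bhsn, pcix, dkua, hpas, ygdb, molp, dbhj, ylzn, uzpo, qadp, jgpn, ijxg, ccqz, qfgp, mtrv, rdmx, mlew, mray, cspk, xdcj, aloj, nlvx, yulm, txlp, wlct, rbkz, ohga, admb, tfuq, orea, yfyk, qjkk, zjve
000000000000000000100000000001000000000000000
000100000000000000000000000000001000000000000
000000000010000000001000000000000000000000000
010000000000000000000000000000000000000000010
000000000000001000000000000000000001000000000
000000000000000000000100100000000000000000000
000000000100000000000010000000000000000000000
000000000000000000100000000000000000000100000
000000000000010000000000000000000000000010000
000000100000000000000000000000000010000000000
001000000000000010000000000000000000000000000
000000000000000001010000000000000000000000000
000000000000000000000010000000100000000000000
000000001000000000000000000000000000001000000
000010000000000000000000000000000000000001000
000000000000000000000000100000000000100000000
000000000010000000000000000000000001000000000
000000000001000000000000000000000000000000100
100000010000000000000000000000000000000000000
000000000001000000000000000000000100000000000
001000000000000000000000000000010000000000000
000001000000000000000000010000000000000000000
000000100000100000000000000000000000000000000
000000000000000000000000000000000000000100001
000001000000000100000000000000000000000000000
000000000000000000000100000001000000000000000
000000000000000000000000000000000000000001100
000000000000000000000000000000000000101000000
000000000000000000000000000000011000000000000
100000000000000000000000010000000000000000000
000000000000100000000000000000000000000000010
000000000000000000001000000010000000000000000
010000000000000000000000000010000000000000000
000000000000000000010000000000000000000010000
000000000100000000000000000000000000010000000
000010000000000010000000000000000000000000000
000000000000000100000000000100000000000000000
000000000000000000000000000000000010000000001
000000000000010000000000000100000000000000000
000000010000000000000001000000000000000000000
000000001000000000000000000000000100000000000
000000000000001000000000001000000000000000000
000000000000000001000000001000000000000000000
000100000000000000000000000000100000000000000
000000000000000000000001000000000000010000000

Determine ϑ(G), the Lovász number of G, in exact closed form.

Vertex bhsn has 2 neighbors: jgpn, cspk.
deg(nlvx) = 2; N(nlvx) = {ylzn, tfuq}.
Vertex mtrv has 2 neighbors: orea, yfyk.
N(xdcj) = {uzpo, mlew}, |N(xdcj)| = 2.
45-vertex 2-regular graph: a single 45-cycle (edge-transitive).
The 23 distinct eigenvalues: [2.0, 1.9805, 1.9225, 1.8271, 1.6961, 1.5321, 1.3383, 1.1184, 0.8767, 0.618, 0.3473, 0.0698, -0.2091, -0.4838, -0.7492, -1.0, -1.2313, -1.4387, -1.618, -1.7659, -1.8794, -1.9563, -1.9951].
−45·(-2*cos(pi/45)) / ((2)−(-2*cos(pi/45))) = 45*cos(pi/45)/(cos(pi/45) + 1) = ϑ(G).
≈ 22.47256215 (to 8 d.p.).
α=22, χ(Ḡ)=23; ϑ=45*cos(pi/45)/(cos(pi/45) + 1) lies between (both strict).

45*cos(pi/45)/(cos(pi/45) + 1)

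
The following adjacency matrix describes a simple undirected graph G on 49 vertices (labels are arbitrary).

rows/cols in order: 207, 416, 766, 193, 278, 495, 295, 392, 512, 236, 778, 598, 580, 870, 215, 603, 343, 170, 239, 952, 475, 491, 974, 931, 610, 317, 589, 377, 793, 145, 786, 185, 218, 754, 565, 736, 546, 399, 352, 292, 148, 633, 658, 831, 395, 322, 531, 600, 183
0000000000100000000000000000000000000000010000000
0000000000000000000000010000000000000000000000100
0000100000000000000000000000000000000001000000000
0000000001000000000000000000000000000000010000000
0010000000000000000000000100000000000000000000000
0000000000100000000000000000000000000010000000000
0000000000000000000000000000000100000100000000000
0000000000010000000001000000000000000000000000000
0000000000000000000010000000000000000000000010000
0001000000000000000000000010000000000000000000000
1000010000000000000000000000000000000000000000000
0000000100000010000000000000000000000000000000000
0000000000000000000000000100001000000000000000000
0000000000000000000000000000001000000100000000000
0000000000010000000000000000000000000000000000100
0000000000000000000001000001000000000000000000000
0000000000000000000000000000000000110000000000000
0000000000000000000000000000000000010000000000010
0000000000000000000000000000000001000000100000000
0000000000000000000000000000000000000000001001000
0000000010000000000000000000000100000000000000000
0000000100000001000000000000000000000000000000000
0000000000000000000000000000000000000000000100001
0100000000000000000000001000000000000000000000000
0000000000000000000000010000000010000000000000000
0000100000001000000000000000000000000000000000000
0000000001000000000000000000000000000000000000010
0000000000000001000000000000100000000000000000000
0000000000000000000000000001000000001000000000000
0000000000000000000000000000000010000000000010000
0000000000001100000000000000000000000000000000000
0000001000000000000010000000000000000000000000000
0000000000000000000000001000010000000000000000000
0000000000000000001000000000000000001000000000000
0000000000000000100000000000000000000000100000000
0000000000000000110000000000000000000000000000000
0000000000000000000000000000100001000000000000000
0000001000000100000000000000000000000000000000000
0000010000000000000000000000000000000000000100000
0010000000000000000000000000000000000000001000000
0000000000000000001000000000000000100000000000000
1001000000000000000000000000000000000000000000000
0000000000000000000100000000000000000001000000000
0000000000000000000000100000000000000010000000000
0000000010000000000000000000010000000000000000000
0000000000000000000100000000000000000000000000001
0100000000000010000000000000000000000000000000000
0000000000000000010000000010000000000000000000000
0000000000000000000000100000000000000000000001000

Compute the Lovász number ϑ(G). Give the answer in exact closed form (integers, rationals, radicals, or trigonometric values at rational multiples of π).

Vertex 603 has 2 neighbors: 491, 377.
deg(395) = 2; N(395) = {512, 145}.
Vertex 416 has 2 neighbors: 931, 531.
N(236) = {193, 589}, |N(236)| = 2.
2-regular, N=49; this is C_{49}, the 49-cycle.
Distinct eigenvalues (to 5 d.p.): [2.0, 1.98358, 1.93459, 1.85383, 1.74264, 1.60283, 1.4367, 1.24698, 1.03679, 0.80957, 0.56906, 0.3192, 0.0641, -0.19205, -0.44504, -0.69073, -0.92508, -1.14423, -1.3446, -1.52289, -1.67618, -1.80194, -1.89811, -1.96312, -1.99589].
Lovász (edge-transitive): ϑ = −49·(-2*cos(pi/49))/((2)−(-2*cos(pi/49))) = 49*cos(pi/49)/(cos(pi/49) + 1).
Numerically 24.47481.
24 ≤ 49*cos(pi/49)/(cos(pi/49) + 1) ≤ 25: both strict.

49*cos(pi/49)/(cos(pi/49) + 1)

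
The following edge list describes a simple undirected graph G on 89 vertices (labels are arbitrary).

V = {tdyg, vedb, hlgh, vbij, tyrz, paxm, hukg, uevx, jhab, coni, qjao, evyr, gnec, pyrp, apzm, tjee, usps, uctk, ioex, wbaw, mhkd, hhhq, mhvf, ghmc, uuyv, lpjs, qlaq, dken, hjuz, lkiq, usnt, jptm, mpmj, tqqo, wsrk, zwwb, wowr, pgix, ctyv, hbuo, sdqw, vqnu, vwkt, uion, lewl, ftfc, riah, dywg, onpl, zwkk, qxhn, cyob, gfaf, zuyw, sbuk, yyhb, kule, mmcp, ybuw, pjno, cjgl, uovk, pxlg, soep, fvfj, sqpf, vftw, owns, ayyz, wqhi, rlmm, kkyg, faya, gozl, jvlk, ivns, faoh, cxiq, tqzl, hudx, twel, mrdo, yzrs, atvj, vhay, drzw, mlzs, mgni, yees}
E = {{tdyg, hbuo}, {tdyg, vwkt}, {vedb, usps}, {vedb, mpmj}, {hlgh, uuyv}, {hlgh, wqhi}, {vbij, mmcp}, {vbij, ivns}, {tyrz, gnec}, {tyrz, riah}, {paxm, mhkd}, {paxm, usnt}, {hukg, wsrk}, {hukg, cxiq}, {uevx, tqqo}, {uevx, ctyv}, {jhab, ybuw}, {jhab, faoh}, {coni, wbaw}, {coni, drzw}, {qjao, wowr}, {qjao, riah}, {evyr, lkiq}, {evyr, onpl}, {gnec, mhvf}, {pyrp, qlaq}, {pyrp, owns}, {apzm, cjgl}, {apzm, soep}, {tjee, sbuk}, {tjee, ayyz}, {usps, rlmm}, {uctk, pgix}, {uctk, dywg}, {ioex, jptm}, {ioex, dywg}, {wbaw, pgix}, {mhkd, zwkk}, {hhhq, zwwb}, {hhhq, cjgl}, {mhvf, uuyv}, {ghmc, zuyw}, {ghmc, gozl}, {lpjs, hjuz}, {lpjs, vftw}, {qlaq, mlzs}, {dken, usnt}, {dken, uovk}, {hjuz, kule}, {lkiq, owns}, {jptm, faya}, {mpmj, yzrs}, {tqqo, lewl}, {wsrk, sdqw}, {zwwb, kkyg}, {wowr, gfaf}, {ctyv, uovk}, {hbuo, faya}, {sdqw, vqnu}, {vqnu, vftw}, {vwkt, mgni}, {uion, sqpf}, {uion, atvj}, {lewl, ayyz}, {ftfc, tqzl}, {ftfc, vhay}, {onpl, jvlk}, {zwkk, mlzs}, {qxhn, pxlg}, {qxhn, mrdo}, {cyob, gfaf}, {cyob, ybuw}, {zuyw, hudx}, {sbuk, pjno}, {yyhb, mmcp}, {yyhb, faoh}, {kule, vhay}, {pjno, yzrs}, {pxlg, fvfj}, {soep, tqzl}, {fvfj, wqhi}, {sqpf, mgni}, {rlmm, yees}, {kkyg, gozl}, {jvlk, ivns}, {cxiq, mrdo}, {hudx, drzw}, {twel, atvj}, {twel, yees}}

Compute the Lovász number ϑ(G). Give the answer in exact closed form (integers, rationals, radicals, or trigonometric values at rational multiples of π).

Vertex mpmj has 2 neighbors: vedb, yzrs.
N(vftw) = {lpjs, vqnu}, |N(vftw)| = 2.
N(yees) = {rlmm, twel}, |N(yees)| = 2.
Vertex twel has 2 neighbors: atvj, yees.
Every vertex has degree 2 (N=89); this is C_{89}, the 89-cycle.
Distinct eigenvalues (to 6 d.p.): [2.0, 1.995018, 1.980097, 1.955311, 1.920784, 1.876688, 1.823242, 1.760713, 1.689412, 1.609694, 1.521958, 1.426638, 1.324212, 1.215188, 1.10011, 0.979551, 0.854113, 0.724419, 0.591116, 0.454869, 0.316355, 0.176265, 0.035297, -0.105847, -0.246463, -0.385852, -0.523319, -0.658178, -0.789758, -0.917404, -1.040479, -1.158371, -1.270491, -1.376282, -1.475217, -1.566802, -1.650581, -1.726138, -1.793094, -1.851118, -1.89992, -1.939256, -1.968931, -1.988796, -1.998754].
Lovász: ϑ = −89(-2*cos(pi/89))/(2+-(-1)*2*cos(pi/89)) = 89*cos(pi/89)/(cos(pi/89) + 1).
ϑ(G) ≈ 44.4861353.
44 ≤ 89*cos(pi/89)/(cos(pi/89) + 1) ≤ 45: both strict.

89*cos(pi/89)/(cos(pi/89) + 1)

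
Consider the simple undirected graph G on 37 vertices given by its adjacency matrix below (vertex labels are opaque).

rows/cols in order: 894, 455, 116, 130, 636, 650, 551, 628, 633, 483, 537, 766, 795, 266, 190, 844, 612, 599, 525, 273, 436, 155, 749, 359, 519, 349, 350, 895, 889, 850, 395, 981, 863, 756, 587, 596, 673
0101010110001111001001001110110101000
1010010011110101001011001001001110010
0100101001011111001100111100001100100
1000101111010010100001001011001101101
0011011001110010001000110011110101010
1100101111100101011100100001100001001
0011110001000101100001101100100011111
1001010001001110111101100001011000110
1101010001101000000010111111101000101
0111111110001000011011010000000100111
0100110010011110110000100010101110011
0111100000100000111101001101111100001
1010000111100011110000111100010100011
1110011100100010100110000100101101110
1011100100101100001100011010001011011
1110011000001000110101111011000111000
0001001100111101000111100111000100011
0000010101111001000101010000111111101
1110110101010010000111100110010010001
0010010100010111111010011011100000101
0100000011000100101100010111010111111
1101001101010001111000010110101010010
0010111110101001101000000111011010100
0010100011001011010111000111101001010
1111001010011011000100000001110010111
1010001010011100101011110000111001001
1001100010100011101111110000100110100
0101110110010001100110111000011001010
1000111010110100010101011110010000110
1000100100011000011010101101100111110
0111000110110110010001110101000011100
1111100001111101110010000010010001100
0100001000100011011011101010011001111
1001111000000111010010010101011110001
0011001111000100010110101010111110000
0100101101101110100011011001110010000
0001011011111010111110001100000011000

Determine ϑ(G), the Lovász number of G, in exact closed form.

sqrt(37)

Vertex 483 has 18 neighbors: 455, 116, 130, 636, 650, 551, 628, 633, 795, 599, 525, 436, 155, 359, 981, 587, 596, 673.
deg(190) = 18; N(190) = {894, 116, 130, 636, 628, 537, 795, 266, 525, 273, 359, 519, 350, 395, 863, 756, 596, 673}.
N(756) = {894, 130, 636, 650, 551, 266, 190, 844, 599, 436, 359, 349, 895, 850, 395, 981, 863, 673}, |N(756)| = 18.
Vertex 273 has 18 neighbors: 116, 650, 628, 766, 266, 190, 844, 612, 599, 525, 436, 359, 519, 350, 895, 889, 587, 673.
18-regular, N=37; Paley(37): SR with (k,λ,μ)=(18,8,9).
A has 3 distinct eigenvalues ≈ [18.0, 2.5414, -3.5414].
λ_max=18, λ_min=-sqrt(37)/2 - 1/2; ϑ = −37·λ_min/(λ_max−λ_min) = sqrt(37).
= 6.0827625… (decimal).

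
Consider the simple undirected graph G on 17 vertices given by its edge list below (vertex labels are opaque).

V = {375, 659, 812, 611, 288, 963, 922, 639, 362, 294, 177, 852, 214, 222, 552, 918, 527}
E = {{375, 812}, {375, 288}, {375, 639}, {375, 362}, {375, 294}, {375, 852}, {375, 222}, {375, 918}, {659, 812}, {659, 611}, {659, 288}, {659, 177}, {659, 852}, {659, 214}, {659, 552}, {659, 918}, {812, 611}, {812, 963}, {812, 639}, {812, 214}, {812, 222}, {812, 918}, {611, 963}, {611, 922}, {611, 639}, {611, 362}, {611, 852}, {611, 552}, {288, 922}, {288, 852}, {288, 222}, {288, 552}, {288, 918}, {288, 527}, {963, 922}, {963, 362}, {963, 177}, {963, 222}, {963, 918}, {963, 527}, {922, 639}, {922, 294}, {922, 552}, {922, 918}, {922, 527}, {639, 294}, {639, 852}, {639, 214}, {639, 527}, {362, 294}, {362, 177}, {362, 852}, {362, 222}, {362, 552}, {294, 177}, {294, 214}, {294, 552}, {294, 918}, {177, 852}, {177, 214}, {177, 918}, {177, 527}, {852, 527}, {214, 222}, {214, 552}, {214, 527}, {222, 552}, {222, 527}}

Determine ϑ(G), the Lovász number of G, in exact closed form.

deg(639) = 8; N(639) = {375, 812, 611, 922, 294, 852, 214, 527}.
N(294) = {375, 922, 639, 362, 177, 214, 552, 918}, |N(294)| = 8.
Vertex 659 has 8 neighbors: 812, 611, 288, 177, 852, 214, 552, 918.
deg(922) = 8; N(922) = {611, 288, 963, 639, 294, 552, 918, 527}.
17-vertex 8-regular graph: Paley(17): SR with (k,λ,μ)=(8,3,4).
A has 3 distinct eigenvalues ≈ [8.0, 1.562, -2.562].
λ_max=8, λ_min=-sqrt(17)/2 - 1/2; ϑ = −17·λ_min/(λ_max−λ_min) = sqrt(17).
Numerically 4.12310563.

sqrt(17)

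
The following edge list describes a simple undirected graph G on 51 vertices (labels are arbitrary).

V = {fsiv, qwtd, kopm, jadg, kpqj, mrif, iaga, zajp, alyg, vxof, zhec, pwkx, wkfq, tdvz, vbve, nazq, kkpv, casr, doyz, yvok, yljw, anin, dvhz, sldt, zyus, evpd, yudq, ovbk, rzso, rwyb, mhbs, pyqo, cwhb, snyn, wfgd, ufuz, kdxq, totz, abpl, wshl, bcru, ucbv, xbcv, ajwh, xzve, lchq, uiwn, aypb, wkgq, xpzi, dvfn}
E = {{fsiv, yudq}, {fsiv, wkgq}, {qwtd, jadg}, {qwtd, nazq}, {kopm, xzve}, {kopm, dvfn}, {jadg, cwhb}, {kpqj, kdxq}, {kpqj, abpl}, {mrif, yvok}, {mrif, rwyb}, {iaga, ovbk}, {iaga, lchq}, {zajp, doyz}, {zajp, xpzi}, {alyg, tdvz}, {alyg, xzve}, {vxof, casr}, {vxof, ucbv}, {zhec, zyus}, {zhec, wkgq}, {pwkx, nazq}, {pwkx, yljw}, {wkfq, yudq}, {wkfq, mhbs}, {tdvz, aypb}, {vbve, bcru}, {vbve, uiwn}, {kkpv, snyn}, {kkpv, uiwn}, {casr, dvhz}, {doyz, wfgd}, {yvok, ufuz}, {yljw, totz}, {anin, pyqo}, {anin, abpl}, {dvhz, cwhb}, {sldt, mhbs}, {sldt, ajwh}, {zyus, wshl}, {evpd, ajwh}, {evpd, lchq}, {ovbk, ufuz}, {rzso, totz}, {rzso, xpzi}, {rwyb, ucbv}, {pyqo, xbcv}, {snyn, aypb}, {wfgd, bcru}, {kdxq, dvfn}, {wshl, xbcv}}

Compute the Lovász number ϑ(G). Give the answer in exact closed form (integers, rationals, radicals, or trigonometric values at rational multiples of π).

deg(kopm) = 2; N(kopm) = {xzve, dvfn}.
Vertex dvfn has 2 neighbors: kopm, kdxq.
N(zyus) = {zhec, wshl}, |N(zyus)| = 2.
deg(vxof) = 2; N(vxof) = {casr, ucbv}.
2-regular, N=51; connected 2-regular on 51 ⇒ C_{51}.
The 26 distinct eigenvalues: [2.0, 1.98484, 1.93959, 1.86494, 1.76202, 1.63239, 1.47802, 1.30124, 1.10473, 0.89148, 0.66471, 0.42787, 0.18454, -0.06159, -0.30678, -0.54733, -0.77957, -1.0, -1.20527, -1.39227, -1.55816, -1.70043, -1.81693, -1.90588, -1.96595, -1.99621].
λ_max=2, λ_min=-2*cos(pi/51); ϑ = −51·λ_min/(λ_max−λ_min) = 51*cos(pi/51)/(cos(pi/51) + 1).
ϑ(G) ≈ 25.475794.
Check 25 ≤ 51*cos(pi/51)/(cos(pi/51) + 1) ≤ 26: both strict.

51*cos(pi/51)/(cos(pi/51) + 1)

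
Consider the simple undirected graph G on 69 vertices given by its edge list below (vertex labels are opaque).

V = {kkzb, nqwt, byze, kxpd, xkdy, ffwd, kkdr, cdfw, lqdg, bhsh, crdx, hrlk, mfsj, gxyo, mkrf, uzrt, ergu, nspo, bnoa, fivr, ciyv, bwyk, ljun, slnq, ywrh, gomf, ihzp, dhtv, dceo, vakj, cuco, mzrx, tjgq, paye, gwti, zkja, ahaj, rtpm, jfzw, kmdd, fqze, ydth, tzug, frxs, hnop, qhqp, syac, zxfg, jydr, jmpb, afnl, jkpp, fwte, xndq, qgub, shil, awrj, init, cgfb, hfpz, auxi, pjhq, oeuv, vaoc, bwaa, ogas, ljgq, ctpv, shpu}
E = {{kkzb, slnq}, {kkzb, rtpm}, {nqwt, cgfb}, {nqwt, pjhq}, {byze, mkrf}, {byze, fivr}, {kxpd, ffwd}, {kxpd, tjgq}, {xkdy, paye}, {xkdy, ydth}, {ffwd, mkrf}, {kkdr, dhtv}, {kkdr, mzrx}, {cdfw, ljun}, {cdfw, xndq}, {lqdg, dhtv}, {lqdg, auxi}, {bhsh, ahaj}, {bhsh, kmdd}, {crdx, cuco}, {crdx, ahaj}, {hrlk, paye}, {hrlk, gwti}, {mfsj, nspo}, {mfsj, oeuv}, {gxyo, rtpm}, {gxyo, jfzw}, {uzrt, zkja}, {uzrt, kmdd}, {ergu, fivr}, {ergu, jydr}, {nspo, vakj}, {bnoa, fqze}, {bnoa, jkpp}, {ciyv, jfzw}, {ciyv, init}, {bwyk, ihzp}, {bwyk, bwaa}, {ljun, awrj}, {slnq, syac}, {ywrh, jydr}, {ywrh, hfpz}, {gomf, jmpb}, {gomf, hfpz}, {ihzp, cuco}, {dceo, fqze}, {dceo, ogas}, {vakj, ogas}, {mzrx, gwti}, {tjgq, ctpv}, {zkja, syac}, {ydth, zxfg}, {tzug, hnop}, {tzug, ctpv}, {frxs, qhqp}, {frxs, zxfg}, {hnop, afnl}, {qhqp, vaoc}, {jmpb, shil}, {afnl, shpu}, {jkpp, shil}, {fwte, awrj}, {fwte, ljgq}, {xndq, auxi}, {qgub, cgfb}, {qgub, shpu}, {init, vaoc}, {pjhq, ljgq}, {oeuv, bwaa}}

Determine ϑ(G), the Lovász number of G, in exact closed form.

deg(kmdd) = 2; N(kmdd) = {bhsh, uzrt}.
N(afnl) = {hnop, shpu}, |N(afnl)| = 2.
N(shil) = {jmpb, jkpp}, |N(shil)| = 2.
Vertex ergu has 2 neighbors: fivr, jydr.
G on 69 vertices is 2-regular; connected 2-regular on 69 ⇒ C_{69}.
spec(A) ≈ [2.0, 1.9917, 1.9669, 1.9258, 1.8688, 1.7963, 1.7088, 1.6073, 1.4924, 1.3651, 1.2265, 1.0778, 0.9201, 0.7548, 0.5833, 0.4069, 0.2272, 0.0455, -0.1365, -0.3174, -0.4956, -0.6698, -0.8384, -1.0, -1.1534, -1.2972, -1.4302, -1.5514, -1.6598, -1.7544, -1.8344, -1.8993, -1.9484, -1.9814, -1.9979] (distinct, 4 d.p.).
ϑ = −N·λ_min/(λ_max−λ_min) = −69·(-2*cos(pi/69))/(2−(-2*cos(pi/69))) = 69*cos(pi/69)/(cos(pi/69) + 1).
≈ 34.4821141 (to 7 d.p.).
Lovász sandwich 34 ≤ 69*cos(pi/69)/(cos(pi/69) + 1) ≤ 35: both strict.

69*cos(pi/69)/(cos(pi/69) + 1)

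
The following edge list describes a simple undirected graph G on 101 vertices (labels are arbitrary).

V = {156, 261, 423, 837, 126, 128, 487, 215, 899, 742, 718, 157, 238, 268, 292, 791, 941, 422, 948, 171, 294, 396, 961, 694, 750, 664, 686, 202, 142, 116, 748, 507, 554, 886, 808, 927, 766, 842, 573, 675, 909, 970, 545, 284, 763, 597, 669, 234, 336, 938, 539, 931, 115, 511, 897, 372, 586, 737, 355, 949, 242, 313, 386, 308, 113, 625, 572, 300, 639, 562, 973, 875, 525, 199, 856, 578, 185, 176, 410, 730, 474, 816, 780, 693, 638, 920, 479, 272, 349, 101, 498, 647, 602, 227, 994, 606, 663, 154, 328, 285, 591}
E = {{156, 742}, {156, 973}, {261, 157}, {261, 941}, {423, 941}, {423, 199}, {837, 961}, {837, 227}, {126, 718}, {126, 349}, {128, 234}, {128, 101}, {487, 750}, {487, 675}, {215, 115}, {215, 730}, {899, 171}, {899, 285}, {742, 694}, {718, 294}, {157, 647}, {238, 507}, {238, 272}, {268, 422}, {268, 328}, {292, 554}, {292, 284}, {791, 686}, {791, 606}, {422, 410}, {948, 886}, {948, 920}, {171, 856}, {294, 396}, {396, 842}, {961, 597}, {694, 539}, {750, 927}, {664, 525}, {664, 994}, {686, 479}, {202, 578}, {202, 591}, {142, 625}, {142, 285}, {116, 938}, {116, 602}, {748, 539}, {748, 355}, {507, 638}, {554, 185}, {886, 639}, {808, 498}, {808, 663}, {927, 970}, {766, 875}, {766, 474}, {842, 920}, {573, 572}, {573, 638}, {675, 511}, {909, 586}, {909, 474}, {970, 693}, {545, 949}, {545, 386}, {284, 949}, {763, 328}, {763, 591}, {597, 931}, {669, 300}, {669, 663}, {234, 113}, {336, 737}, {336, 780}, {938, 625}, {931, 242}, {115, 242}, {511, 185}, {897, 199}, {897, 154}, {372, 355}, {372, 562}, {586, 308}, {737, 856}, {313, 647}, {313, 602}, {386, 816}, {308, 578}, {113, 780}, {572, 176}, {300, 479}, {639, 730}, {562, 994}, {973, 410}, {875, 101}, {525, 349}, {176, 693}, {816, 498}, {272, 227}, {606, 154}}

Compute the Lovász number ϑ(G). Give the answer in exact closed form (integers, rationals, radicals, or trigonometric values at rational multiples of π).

deg(573) = 2; N(573) = {572, 638}.
N(396) = {294, 842}, |N(396)| = 2.
N(837) = {961, 227}, |N(837)| = 2.
Vertex 215 has 2 neighbors: 115, 730.
2-regular, N=101; this is C_{101}, the 101-cycle.
The 51 distinct eigenvalues: [2.0, 1.996, 1.985, 1.965, 1.938, 1.904, 1.862, 1.813, 1.757, 1.695, 1.625, 1.55, 1.468, 1.381, 1.288, 1.191, 1.088, 0.982, 0.872, 0.758, 0.642, 0.523, 0.402, 0.279, 0.155, 0.031, -0.093, -0.217, -0.34, -0.462, -0.582, -0.7, -0.815, -0.927, -1.036, -1.14, -1.24, -1.335, -1.425, -1.51, -1.588, -1.661, -1.727, -1.786, -1.839, -1.884, -1.922, -1.953, -1.976, -1.991, -1.999].
Lovász (edge-transitive): ϑ = −101·(-2*cos(pi/101))/((2)−(-2*cos(pi/101))) = 101*cos(pi/101)/(cos(pi/101) + 1).
≈ 50.48778 (to 5 d.p.).
Sandwich: α(G)=50 ≤ ϑ(G)=101*cos(pi/101)/(cos(pi/101) + 1) ≤ χ(Ḡ)=51 (both strict).

101*cos(pi/101)/(cos(pi/101) + 1)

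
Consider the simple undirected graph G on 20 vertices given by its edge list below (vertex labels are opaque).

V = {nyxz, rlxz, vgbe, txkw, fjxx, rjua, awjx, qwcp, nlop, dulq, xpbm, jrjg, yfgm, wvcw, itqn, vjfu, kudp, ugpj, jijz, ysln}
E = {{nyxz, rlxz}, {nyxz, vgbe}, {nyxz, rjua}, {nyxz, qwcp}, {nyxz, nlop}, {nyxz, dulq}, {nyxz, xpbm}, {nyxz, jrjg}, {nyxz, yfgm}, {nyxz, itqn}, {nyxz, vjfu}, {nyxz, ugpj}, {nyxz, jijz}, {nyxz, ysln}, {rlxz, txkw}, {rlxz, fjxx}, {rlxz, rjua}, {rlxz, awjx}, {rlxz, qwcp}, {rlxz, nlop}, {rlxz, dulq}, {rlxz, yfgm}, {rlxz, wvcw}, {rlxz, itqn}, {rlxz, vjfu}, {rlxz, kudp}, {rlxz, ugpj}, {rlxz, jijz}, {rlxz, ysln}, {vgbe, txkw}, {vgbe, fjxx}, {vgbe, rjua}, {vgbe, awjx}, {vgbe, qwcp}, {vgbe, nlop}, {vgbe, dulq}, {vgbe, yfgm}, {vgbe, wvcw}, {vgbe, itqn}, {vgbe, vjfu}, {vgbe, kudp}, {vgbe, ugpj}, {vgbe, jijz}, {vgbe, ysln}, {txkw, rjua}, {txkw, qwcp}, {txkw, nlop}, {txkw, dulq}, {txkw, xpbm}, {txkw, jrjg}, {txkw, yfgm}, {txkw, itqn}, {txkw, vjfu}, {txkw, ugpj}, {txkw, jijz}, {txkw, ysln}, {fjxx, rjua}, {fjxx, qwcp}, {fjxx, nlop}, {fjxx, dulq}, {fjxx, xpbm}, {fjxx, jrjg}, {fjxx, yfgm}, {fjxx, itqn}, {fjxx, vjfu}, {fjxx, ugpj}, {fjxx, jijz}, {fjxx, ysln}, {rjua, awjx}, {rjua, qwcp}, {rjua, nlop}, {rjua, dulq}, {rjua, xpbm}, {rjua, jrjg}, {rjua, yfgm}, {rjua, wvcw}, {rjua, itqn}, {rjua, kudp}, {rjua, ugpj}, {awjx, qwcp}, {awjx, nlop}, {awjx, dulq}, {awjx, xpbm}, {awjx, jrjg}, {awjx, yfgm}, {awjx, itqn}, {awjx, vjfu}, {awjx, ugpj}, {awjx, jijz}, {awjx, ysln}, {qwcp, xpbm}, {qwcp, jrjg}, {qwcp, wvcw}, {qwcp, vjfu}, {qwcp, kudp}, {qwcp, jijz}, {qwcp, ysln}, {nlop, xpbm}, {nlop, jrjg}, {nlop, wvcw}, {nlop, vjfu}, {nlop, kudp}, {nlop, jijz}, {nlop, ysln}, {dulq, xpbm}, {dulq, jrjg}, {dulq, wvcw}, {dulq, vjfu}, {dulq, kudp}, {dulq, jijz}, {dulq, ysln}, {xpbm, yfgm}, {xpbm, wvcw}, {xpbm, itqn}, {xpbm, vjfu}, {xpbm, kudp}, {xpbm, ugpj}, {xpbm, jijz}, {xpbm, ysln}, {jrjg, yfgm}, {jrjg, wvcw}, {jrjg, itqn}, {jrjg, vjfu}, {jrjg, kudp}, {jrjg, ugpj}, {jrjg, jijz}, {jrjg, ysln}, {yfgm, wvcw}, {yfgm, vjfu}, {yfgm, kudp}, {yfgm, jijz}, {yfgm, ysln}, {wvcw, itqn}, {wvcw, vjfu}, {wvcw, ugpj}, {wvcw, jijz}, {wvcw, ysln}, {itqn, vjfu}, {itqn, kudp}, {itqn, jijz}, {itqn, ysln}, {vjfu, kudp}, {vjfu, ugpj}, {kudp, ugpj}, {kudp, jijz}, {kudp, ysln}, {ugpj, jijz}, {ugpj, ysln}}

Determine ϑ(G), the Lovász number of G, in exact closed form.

N(nyxz) = {rlxz, vgbe, rjua, qwcp, nlop, dulq, xpbm, jrjg, yfgm, itqn, vjfu, ugpj, jijz, ysln}, |N(nyxz)| = 14.
deg(qwcp) = 14; N(qwcp) = {nyxz, rlxz, vgbe, txkw, fjxx, rjua, awjx, xpbm, jrjg, wvcw, vjfu, kudp, jijz, ysln}.
deg(vgbe) = 16; N(vgbe) = {nyxz, txkw, fjxx, rjua, awjx, qwcp, nlop, dulq, yfgm, wvcw, itqn, vjfu, kudp, ugpj, jijz, ysln}.
Vertex ysln has 16 neighbors: nyxz, rlxz, vgbe, txkw, fjxx, awjx, qwcp, nlop, dulq, xpbm, jrjg, yfgm, wvcw, itqn, kudp, ugpj.
G = K_{6,6,4,4}: α = 6 = χ(Ḡ), so ϑ = 6.
≈ 6.00000 (to 5 d.p.).
6 ≤ 6 ≤ 6: collapsed.

6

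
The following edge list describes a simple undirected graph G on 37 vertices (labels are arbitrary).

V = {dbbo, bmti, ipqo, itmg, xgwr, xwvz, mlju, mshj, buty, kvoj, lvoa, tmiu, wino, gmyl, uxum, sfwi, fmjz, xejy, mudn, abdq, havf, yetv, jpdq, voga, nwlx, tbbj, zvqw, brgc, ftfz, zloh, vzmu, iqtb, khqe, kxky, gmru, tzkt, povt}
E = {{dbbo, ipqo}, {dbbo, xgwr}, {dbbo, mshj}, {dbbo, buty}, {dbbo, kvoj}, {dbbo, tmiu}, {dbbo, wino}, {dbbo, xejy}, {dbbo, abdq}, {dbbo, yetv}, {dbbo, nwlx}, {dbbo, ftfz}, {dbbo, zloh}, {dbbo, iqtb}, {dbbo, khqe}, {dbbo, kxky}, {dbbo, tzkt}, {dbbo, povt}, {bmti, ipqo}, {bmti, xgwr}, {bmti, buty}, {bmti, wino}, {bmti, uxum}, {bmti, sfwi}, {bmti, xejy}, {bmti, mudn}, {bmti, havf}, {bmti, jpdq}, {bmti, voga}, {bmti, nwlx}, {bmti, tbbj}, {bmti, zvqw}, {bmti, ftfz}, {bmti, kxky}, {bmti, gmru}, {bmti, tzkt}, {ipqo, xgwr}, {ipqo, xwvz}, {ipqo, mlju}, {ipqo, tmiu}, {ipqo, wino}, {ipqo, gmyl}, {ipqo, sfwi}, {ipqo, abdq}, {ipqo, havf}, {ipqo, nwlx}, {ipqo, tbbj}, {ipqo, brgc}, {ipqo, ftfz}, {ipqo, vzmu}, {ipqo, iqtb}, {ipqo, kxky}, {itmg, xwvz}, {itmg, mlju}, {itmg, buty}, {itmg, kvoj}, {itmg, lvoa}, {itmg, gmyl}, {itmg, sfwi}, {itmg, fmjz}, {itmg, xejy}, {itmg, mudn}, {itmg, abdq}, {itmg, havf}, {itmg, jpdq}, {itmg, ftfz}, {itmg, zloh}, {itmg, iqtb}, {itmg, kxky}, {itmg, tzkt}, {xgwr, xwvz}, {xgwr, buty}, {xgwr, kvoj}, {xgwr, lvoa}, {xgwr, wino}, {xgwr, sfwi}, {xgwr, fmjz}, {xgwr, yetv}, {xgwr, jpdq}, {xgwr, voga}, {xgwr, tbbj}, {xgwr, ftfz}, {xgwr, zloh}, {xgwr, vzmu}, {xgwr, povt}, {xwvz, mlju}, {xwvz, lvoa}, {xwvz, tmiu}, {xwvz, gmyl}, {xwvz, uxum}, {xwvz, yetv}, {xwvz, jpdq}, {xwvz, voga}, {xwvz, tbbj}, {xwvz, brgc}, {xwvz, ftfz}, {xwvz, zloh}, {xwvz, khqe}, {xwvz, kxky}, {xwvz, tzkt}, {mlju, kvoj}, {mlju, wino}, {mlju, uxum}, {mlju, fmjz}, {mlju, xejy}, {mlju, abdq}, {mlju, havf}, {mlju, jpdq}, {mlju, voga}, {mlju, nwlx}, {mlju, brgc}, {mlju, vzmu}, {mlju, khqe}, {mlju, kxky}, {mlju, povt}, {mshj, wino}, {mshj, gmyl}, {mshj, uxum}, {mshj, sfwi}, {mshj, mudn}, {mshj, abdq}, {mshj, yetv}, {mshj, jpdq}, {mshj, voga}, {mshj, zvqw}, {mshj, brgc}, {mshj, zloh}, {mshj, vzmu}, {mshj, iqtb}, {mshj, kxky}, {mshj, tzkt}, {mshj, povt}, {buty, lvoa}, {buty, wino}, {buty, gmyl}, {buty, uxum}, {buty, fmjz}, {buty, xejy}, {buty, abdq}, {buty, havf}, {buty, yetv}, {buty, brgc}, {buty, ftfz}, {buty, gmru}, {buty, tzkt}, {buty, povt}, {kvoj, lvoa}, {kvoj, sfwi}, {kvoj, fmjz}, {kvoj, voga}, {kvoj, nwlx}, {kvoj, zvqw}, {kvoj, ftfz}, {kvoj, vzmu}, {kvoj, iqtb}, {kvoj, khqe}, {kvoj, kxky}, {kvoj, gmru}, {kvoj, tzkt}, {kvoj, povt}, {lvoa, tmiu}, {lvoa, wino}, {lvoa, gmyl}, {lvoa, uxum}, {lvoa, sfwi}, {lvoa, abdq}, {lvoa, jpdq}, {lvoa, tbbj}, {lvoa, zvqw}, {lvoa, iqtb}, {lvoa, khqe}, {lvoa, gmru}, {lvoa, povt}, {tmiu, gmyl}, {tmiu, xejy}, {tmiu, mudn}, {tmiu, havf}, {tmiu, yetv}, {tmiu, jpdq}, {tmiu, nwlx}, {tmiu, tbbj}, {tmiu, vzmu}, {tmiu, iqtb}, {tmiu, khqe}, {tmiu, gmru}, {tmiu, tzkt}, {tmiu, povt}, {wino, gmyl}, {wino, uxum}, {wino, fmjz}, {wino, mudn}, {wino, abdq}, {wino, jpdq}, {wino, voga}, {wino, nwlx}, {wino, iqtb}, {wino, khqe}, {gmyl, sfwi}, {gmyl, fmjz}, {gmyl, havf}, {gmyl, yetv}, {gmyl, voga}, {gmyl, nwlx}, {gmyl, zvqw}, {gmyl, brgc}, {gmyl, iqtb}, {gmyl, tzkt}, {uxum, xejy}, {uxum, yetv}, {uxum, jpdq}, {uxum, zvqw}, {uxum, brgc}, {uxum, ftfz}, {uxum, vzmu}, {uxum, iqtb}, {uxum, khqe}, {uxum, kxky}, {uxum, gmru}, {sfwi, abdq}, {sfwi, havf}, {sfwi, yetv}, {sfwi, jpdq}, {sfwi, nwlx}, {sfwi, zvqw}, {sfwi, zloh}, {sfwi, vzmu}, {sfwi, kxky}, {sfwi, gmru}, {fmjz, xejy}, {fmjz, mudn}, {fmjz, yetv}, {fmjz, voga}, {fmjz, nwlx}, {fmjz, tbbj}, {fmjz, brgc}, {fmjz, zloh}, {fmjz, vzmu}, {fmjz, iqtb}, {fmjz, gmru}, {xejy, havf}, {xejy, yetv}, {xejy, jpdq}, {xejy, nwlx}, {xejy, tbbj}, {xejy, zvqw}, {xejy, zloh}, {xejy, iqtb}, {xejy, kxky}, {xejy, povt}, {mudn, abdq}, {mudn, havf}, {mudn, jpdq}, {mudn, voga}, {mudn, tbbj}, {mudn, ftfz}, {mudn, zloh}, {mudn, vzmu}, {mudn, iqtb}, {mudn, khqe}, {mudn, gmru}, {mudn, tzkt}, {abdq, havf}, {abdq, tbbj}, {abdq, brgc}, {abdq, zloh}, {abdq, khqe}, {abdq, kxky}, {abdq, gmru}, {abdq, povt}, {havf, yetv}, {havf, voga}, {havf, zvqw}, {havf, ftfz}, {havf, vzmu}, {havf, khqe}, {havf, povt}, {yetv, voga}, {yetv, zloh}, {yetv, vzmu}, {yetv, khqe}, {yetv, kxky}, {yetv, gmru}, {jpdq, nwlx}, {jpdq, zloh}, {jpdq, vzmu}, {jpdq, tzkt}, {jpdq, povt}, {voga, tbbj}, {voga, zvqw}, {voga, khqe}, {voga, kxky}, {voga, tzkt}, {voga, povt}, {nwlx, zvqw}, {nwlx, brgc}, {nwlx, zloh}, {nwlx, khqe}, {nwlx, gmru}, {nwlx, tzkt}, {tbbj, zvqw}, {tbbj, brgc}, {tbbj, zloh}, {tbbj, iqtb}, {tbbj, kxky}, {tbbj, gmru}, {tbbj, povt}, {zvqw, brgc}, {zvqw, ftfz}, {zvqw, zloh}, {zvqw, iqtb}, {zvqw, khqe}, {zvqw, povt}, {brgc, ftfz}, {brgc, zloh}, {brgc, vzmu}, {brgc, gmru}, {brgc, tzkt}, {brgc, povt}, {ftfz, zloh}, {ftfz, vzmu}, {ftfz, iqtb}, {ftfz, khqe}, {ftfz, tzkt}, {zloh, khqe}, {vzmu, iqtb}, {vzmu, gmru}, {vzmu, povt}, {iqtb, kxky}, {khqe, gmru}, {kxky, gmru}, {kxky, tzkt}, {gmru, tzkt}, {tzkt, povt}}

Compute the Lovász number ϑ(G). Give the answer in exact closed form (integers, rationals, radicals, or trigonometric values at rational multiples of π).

sqrt(37)

deg(bmti) = 18; N(bmti) = {ipqo, xgwr, buty, wino, uxum, sfwi, xejy, mudn, havf, jpdq, voga, nwlx, tbbj, zvqw, ftfz, kxky, gmru, tzkt}.
N(gmru) = {bmti, buty, kvoj, lvoa, tmiu, uxum, sfwi, fmjz, mudn, abdq, yetv, nwlx, tbbj, brgc, vzmu, khqe, kxky, tzkt}, |N(gmru)| = 18.
N(mudn) = {bmti, itmg, mshj, tmiu, wino, fmjz, abdq, havf, jpdq, voga, tbbj, ftfz, zloh, vzmu, iqtb, khqe, gmru, tzkt}, |N(mudn)| = 18.
N(yetv) = {dbbo, xgwr, xwvz, mshj, buty, tmiu, gmyl, uxum, sfwi, fmjz, xejy, havf, voga, zloh, vzmu, khqe, kxky, gmru}, |N(yetv)| = 18.
37-vertex 18-regular graph: SR(37,18,8,9) — a Paley graph.
spec(A) ≈ [18.0, 2.541381, -3.541381] (distinct, 6 d.p.).
With N=37: ϑ(G) = 37·(-(-sqrt(37)/2 - 1/2))/(18−(-sqrt(37)/2 - 1/2)) = sqrt(37).
Numerically 6.08276.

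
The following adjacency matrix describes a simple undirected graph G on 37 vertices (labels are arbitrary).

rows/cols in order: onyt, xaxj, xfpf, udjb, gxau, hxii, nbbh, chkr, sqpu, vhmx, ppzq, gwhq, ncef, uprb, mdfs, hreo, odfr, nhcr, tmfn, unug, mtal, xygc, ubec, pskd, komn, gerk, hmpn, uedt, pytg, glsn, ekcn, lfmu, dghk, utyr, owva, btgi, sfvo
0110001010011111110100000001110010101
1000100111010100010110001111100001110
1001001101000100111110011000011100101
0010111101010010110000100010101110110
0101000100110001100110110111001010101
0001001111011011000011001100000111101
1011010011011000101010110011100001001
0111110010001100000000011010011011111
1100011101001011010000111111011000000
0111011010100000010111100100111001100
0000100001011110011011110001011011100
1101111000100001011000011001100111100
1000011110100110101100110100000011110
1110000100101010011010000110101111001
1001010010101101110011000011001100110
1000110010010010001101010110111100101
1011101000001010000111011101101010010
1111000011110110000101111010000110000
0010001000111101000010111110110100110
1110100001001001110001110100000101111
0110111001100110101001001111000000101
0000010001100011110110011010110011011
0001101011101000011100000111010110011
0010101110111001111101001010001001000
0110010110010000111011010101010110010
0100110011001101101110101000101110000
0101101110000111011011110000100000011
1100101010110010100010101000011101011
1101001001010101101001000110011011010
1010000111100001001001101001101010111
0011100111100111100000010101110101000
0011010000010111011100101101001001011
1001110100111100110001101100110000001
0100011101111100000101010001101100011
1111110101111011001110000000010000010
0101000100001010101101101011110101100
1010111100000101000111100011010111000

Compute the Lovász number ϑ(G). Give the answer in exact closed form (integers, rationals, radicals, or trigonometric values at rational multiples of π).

deg(chkr) = 18; N(chkr) = {xaxj, xfpf, udjb, gxau, hxii, sqpu, ncef, uprb, pskd, komn, hmpn, glsn, ekcn, dghk, utyr, owva, btgi, sfvo}.
Vertex glsn has 18 neighbors: onyt, xfpf, chkr, sqpu, vhmx, ppzq, hreo, tmfn, xygc, ubec, komn, uedt, pytg, ekcn, dghk, owva, btgi, sfvo.
N(nbbh) = {onyt, xfpf, udjb, hxii, sqpu, vhmx, gwhq, ncef, odfr, tmfn, mtal, ubec, pskd, hmpn, uedt, pytg, utyr, sfvo}, |N(nbbh)| = 18.
Vertex tmfn has 18 neighbors: xfpf, nbbh, ppzq, gwhq, ncef, uprb, hreo, mtal, ubec, pskd, komn, gerk, hmpn, pytg, glsn, lfmu, owva, btgi.
37-vertex 18-regular graph: SR(37,18,8,9) — a Paley graph.
spec(A) ≈ [18.0, 2.541381, -3.541381] (distinct, 6 d.p.).
ϑ = −N·λ_min/(λ_max−λ_min) = −37·(-sqrt(37)/2 - 1/2)/(18−(-sqrt(37)/2 - 1/2)) = sqrt(37).
ϑ(G) ≈ 6.0827625.

sqrt(37)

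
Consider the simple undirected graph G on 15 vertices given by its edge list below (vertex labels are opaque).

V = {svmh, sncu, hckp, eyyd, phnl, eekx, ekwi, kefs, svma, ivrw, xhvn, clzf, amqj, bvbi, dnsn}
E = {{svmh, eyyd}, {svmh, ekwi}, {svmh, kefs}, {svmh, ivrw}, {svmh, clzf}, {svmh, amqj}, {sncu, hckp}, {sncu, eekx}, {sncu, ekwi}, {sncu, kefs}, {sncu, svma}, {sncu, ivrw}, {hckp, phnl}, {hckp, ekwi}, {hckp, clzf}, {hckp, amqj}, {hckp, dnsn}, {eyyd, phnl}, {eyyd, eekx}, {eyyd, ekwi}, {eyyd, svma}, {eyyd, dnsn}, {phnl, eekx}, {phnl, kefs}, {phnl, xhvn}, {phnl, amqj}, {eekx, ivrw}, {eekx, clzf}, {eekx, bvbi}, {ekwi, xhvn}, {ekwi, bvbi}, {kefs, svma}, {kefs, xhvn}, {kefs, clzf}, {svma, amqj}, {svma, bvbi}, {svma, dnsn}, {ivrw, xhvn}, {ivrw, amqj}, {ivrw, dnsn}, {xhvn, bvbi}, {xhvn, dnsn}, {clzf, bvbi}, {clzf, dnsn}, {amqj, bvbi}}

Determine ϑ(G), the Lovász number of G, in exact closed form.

5

Vertex kefs has 6 neighbors: svmh, sncu, phnl, svma, xhvn, clzf.
deg(sncu) = 6; N(sncu) = {hckp, eekx, ekwi, kefs, svma, ivrw}.
deg(bvbi) = 6; N(bvbi) = {eekx, ekwi, svma, xhvn, clzf, amqj}.
Vertex svmh has 6 neighbors: eyyd, ekwi, kefs, ivrw, clzf, amqj.
15-vertex 6-regular graph: Kneser-type, 2-subsets of [6].
spec(A) ≈ [6.0, 1.0, -3.0] (distinct, 5 d.p.).
With N=15: ϑ(G) = 15·(-1*(-3))/(6−(-3)) = 5.
= 5.0000… (decimal).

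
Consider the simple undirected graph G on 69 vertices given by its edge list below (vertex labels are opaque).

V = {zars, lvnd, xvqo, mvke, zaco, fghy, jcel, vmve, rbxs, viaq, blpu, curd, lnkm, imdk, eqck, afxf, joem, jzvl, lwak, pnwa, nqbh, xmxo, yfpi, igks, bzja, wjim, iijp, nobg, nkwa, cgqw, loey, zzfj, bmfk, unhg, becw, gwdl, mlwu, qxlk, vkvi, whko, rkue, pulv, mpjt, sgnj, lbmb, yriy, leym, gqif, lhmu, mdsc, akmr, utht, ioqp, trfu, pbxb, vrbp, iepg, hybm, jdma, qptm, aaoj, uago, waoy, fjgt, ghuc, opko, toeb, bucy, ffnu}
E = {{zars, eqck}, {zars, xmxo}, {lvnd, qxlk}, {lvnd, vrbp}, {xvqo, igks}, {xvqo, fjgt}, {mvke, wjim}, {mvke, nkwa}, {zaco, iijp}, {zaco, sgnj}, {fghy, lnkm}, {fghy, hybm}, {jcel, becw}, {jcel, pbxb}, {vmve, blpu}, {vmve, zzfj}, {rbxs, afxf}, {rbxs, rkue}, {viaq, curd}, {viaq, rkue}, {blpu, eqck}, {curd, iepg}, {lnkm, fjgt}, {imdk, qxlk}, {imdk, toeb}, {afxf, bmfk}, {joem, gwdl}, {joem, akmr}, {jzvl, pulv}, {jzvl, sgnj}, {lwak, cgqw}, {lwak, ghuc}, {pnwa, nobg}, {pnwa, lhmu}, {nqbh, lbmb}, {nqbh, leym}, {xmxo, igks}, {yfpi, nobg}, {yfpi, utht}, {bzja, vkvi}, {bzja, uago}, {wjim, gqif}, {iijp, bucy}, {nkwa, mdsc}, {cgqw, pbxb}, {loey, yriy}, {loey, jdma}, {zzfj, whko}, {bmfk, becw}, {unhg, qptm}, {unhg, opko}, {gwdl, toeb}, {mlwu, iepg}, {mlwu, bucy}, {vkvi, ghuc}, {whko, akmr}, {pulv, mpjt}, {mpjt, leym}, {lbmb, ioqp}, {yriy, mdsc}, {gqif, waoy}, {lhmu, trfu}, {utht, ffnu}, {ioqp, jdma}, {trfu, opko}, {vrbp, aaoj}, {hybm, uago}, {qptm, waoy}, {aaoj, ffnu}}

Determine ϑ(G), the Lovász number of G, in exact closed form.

69*cos(pi/69)/(cos(pi/69) + 1)

Vertex trfu has 2 neighbors: lhmu, opko.
N(iijp) = {zaco, bucy}, |N(iijp)| = 2.
deg(zars) = 2; N(zars) = {eqck, xmxo}.
deg(curd) = 2; N(curd) = {viaq, iepg}.
69-vertex 2-regular graph: the odd cycle C_{69}.
The 35 distinct eigenvalues: [2.0, 1.992, 1.967, 1.926, 1.869, 1.796, 1.709, 1.607, 1.492, 1.365, 1.227, 1.078, 0.92, 0.755, 0.583, 0.407, 0.227, 0.046, -0.136, -0.317, -0.496, -0.67, -0.838, -1.0, -1.153, -1.297, -1.43, -1.551, -1.66, -1.754, -1.834, -1.899, -1.948, -1.981, -1.998].
ϑ = −N·λ_min/(λ_max−λ_min) = −69·(-2*cos(pi/69))/(2−(-2*cos(pi/69))) = 69*cos(pi/69)/(cos(pi/69) + 1).
≈ 34.48211 (to 5 d.p.).
34 ≤ 69*cos(pi/69)/(cos(pi/69) + 1) ≤ 35: both strict.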